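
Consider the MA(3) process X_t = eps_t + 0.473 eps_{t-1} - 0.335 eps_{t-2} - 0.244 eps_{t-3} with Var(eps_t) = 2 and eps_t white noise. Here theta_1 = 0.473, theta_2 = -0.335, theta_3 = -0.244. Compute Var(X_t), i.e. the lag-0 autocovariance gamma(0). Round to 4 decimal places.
\gamma(0) = 2.7910

For an MA(q) process X_t = eps_t + sum_i theta_i eps_{t-i} with
Var(eps_t) = sigma^2, the variance is
  gamma(0) = sigma^2 * (1 + sum_i theta_i^2).
  sum_i theta_i^2 = (0.473)^2 + (-0.335)^2 + (-0.244)^2 = 0.223729 + 0.112225 + 0.059536 = 0.39549.
  gamma(0) = 2 * (1 + 0.39549) = 2 * 1.39549 = 2.79098, which rounds to 2.7910.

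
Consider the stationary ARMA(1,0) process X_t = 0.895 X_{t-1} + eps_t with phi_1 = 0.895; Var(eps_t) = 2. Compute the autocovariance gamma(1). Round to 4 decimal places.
\gamma(1) = 8.9961

Multiply the model equation by X_{t-k} and take expectations. With theta_0 = psi_0 = 1 and psi_j the MA(infinity) weights, this gives
  gamma(k) - sum_i phi_i gamma(k-i) = c_k,
  c_k = sigma^2 * sum_{j=k..q} theta_j psi_{j-k}   (c_k = 0 for k > q),
using gamma(-m) = gamma(m).
Pure AR (q = 0): c_0 = sigma^2 = 2, c_k = 0 for k >= 1.
Equations for k = 0 and k = 1 (AR order 1):
  gamma(0) = phi_1 gamma(1) + c_0
  gamma(1) = phi_1 gamma(0) + c_1
Substituting the second into the first: gamma(0) (1 - phi_1^2) = c_0 + phi_1 c_1, so
  gamma(0) = c_0 / (1 - phi_1^2) = 2 / (1 - (0.895)^2) = 2 / 0.198975 = 10.051514.
  gamma(1) = phi_1 gamma(0) = (0.895)(10.051514) = 8.996105.
Therefore gamma(1) = 8.9961 (to 4 decimal places).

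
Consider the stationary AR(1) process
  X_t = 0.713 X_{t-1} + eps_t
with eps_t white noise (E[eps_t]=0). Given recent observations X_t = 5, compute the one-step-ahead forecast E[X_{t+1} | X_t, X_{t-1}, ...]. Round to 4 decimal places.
E[X_{t+1} \mid \mathcal F_t] = 3.5650

For an AR(p) model X_t = c + sum_i phi_i X_{t-i} + eps_t, the
one-step-ahead conditional mean is
  E[X_{t+1} | X_t, ...] = c + sum_i phi_i X_{t+1-i}.
Substitute known values:
  E[X_{t+1} | ...] = (0.713) * (5)
                   = 3.5650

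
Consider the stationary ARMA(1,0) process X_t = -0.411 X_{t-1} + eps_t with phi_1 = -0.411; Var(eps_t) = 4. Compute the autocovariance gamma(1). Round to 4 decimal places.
\gamma(1) = -1.9782

Multiply the model equation by X_{t-k} and take expectations. With theta_0 = psi_0 = 1 and psi_j the MA(infinity) weights, this gives
  gamma(k) - sum_i phi_i gamma(k-i) = c_k,
  c_k = sigma^2 * sum_{j=k..q} theta_j psi_{j-k}   (c_k = 0 for k > q),
using gamma(-m) = gamma(m).
Pure AR (q = 0): c_0 = sigma^2 = 4, c_k = 0 for k >= 1.
Equations for k = 0 and k = 1 (AR order 1):
  gamma(0) = phi_1 gamma(1) + c_0
  gamma(1) = phi_1 gamma(0) + c_1
Substituting the second into the first: gamma(0) (1 - phi_1^2) = c_0 + phi_1 c_1, so
  gamma(0) = c_0 / (1 - phi_1^2) = 4 / (1 - (-0.411)^2) = 4 / 0.831079 = 4.81302.
  gamma(1) = phi_1 gamma(0) = (-0.411)(4.81302) = -1.978151.
Therefore gamma(1) = -1.9782 (to 4 decimal places).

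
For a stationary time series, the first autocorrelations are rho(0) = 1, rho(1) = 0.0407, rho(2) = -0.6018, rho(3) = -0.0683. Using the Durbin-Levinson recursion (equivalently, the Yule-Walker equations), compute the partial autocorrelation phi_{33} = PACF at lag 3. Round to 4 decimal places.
\phi_{33} = -0.0069

The PACF at lag k is phi_{kk}, the last component of the solution
to the Yule-Walker system G_k phi = r_k where
  (G_k)_{ij} = rho(|i - j|), (r_k)_i = rho(i), i,j = 1..k.
Equivalently, Durbin-Levinson gives phi_{kk} iteratively:
  phi_{11} = rho(1)
  phi_{kk} = [rho(k) - sum_{j=1..k-1} phi_{k-1,j} rho(k-j)]
            / [1 - sum_{j=1..k-1} phi_{k-1,j} rho(j)],
  phi_{k,j} = phi_{k-1,j} - phi_{kk} phi_{k-1,k-j},  j = 1..k-1.
Step k = 1:
  phi_11 = rho(1) = 0.0407.
Step k = 2:
  phi_22 = [rho(2) - phi_11 rho(1)] / [1 - phi_11 rho(1)] = [-0.6018 - (0.0407)(0.0407)] / [1 - (0.0407)(0.0407)]
         = -0.60345649 / 0.99834351 = -0.604458.
  Update: phi_21 = phi_11 - phi_22 phi_11 = 0.0407 - (-0.604458)(0.0407) = 0.065301.
Step k = 3:
  phi_33 = [rho(3) - phi_21 rho(2) - phi_22 rho(1)] / [1 - phi_21 rho(1) - phi_22 rho(2)]
    numerator   = -0.0683 - (0.065301)(-0.6018) - (-0.604458)(0.0407) = -0.00440017
    denominator = 1 - (0.065301)(0.0407) - (-0.604458)(-0.6018) = 0.63357955
  phi_33 = -0.00440017 / 0.63357955 = -0.0069.
Therefore phi_{33} = -0.0069.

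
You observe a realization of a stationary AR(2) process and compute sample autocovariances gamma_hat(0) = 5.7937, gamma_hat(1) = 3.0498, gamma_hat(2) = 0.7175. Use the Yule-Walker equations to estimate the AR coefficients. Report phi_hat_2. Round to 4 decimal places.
\hat\phi_{2} = -0.2120

The Yule-Walker equations for an AR(p) process read, in matrix form,
  Gamma_p phi = r_p,   with   (Gamma_p)_{ij} = gamma(|i - j|),
                       (r_p)_i = gamma(i),   i,j = 1..p.
Substitute the sample gammas (Toeplitz matrix and right-hand side of size 2):
  Gamma_p = [[5.7937, 3.0498], [3.0498, 5.7937]]
  r_p     = [3.0498, 0.7175]
Written out:
  5.7937 phi_1 + 3.0498 phi_2 = 3.0498
  3.0498 phi_1 + 5.7937 phi_2 = 0.7175
Solve by Cramer's rule:
  det = gamma(0)^2 - gamma(1)^2 = (5.7937)^2 - (3.0498)^2 = 33.56695969 - 9.30128004 = 24.26567965
  phi_hat_1 = [gamma(1) gamma(0) - gamma(1) gamma(2)] / det = [(3.0498)(5.7937) - (3.0498)(0.7175)] / 24.26567965 = 15.48139476 / 24.26567965 = 0.638
  phi_hat_2 = [gamma(0) gamma(2) - gamma(1)^2] / det = [(5.7937)(0.7175) - (3.0498)^2] / 24.26567965 = -5.14430029 / 24.26567965 = -0.212
So phi_hat = [0.6380, -0.2120].
Therefore phi_hat_2 = -0.2120.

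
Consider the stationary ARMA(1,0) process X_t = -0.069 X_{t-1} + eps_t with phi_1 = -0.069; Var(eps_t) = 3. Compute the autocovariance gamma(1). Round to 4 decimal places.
\gamma(1) = -0.2080

Multiply the model equation by X_{t-k} and take expectations. With theta_0 = psi_0 = 1 and psi_j the MA(infinity) weights, this gives
  gamma(k) - sum_i phi_i gamma(k-i) = c_k,
  c_k = sigma^2 * sum_{j=k..q} theta_j psi_{j-k}   (c_k = 0 for k > q),
using gamma(-m) = gamma(m).
Pure AR (q = 0): c_0 = sigma^2 = 3, c_k = 0 for k >= 1.
Equations for k = 0 and k = 1 (AR order 1):
  gamma(0) = phi_1 gamma(1) + c_0
  gamma(1) = phi_1 gamma(0) + c_1
Substituting the second into the first: gamma(0) (1 - phi_1^2) = c_0 + phi_1 c_1, so
  gamma(0) = c_0 / (1 - phi_1^2) = 3 / (1 - (-0.069)^2) = 3 / 0.995239 = 3.014351.
  gamma(1) = phi_1 gamma(0) = (-0.069)(3.014351) = -0.20799.
Therefore gamma(1) = -0.2080 (to 4 decimal places).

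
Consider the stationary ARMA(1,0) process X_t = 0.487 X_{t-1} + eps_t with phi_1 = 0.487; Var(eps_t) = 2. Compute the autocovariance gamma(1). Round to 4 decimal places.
\gamma(1) = 1.2768

Multiply the model equation by X_{t-k} and take expectations. With theta_0 = psi_0 = 1 and psi_j the MA(infinity) weights, this gives
  gamma(k) - sum_i phi_i gamma(k-i) = c_k,
  c_k = sigma^2 * sum_{j=k..q} theta_j psi_{j-k}   (c_k = 0 for k > q),
using gamma(-m) = gamma(m).
Pure AR (q = 0): c_0 = sigma^2 = 2, c_k = 0 for k >= 1.
Equations for k = 0 and k = 1 (AR order 1):
  gamma(0) = phi_1 gamma(1) + c_0
  gamma(1) = phi_1 gamma(0) + c_1
Substituting the second into the first: gamma(0) (1 - phi_1^2) = c_0 + phi_1 c_1, so
  gamma(0) = c_0 / (1 - phi_1^2) = 2 / (1 - (0.487)^2) = 2 / 0.762831 = 2.621813.
  gamma(1) = phi_1 gamma(0) = (0.487)(2.621813) = 1.276823.
Therefore gamma(1) = 1.2768 (to 4 decimal places).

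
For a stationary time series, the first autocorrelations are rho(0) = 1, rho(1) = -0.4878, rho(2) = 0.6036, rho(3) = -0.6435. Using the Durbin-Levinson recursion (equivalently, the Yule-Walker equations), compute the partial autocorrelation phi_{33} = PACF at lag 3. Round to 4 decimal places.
\phi_{33} = -0.4369

The PACF at lag k is phi_{kk}, the last component of the solution
to the Yule-Walker system G_k phi = r_k where
  (G_k)_{ij} = rho(|i - j|), (r_k)_i = rho(i), i,j = 1..k.
Equivalently, Durbin-Levinson gives phi_{kk} iteratively:
  phi_{11} = rho(1)
  phi_{kk} = [rho(k) - sum_{j=1..k-1} phi_{k-1,j} rho(k-j)]
            / [1 - sum_{j=1..k-1} phi_{k-1,j} rho(j)],
  phi_{k,j} = phi_{k-1,j} - phi_{kk} phi_{k-1,k-j},  j = 1..k-1.
Step k = 1:
  phi_11 = rho(1) = -0.4878.
Step k = 2:
  phi_22 = [rho(2) - phi_11 rho(1)] / [1 - phi_11 rho(1)] = [0.6036 - (-0.4878)(-0.4878)] / [1 - (-0.4878)(-0.4878)]
         = 0.36565116 / 0.76205116 = 0.479825.
  Update: phi_21 = phi_11 - phi_22 phi_11 = -0.4878 - (0.479825)(-0.4878) = -0.253741.
Step k = 3:
  phi_33 = [rho(3) - phi_21 rho(2) - phi_22 rho(1)] / [1 - phi_21 rho(1) - phi_22 rho(2)]
    numerator   = -0.6435 - (-0.253741)(0.6036) - (0.479825)(-0.4878) = -0.25628309
    denominator = 1 - (-0.253741)(-0.4878) - (0.479825)(0.6036) = 0.58660261
  phi_33 = -0.25628309 / 0.58660261 = -0.4369.
Therefore phi_{33} = -0.4369.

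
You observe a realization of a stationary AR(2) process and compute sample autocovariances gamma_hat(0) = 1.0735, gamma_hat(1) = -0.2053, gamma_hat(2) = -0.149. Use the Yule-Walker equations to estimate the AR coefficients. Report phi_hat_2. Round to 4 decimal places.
\hat\phi_{2} = -0.1820

The Yule-Walker equations for an AR(p) process read, in matrix form,
  Gamma_p phi = r_p,   with   (Gamma_p)_{ij} = gamma(|i - j|),
                       (r_p)_i = gamma(i),   i,j = 1..p.
Substitute the sample gammas (Toeplitz matrix and right-hand side of size 2):
  Gamma_p = [[1.0735, -0.2053], [-0.2053, 1.0735]]
  r_p     = [-0.2053, -0.149]
Written out:
  1.0735 phi_1 - 0.2053 phi_2 = -0.2053
  -0.2053 phi_1 + 1.0735 phi_2 = -0.149
Solve by Cramer's rule:
  det = gamma(0)^2 - gamma(1)^2 = (1.0735)^2 - (-0.2053)^2 = 1.15240225 - 0.04214809 = 1.11025416
  phi_hat_1 = [gamma(1) gamma(0) - gamma(1) gamma(2)] / det = [(-0.2053)(1.0735) - (-0.2053)(-0.149)] / 1.11025416 = -0.25097925 / 1.11025416 = -0.2261
  phi_hat_2 = [gamma(0) gamma(2) - gamma(1)^2] / det = [(1.0735)(-0.149) - (-0.2053)^2] / 1.11025416 = -0.20209959 / 1.11025416 = -0.182
So phi_hat = [-0.2261, -0.1820].
Therefore phi_hat_2 = -0.1820.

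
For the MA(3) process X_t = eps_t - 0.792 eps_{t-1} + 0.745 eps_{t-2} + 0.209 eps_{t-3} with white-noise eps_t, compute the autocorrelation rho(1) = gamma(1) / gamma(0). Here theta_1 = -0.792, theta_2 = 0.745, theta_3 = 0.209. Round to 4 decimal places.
\rho(1) = -0.5509

For an MA(q) process with theta_0 = 1, the autocovariance is
  gamma(k) = sigma^2 * sum_{i=0..q-k} theta_i * theta_{i+k},
and rho(k) = gamma(k) / gamma(0). Sigma^2 cancels.
  numerator   = (1)*(-0.792) + (-0.792)*(0.745) + (0.745)*(0.209) = -1.226335.
  denominator = (1)^2 + (-0.792)^2 + (0.745)^2 + (0.209)^2 = 2.22597.
  rho(1) = -1.226335 / 2.22597 = -0.5509.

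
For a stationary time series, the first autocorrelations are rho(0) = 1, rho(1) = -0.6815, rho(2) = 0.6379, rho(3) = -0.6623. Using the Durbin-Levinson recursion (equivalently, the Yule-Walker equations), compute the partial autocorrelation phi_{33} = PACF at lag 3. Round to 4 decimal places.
\phi_{33} = -0.3080

The PACF at lag k is phi_{kk}, the last component of the solution
to the Yule-Walker system G_k phi = r_k where
  (G_k)_{ij} = rho(|i - j|), (r_k)_i = rho(i), i,j = 1..k.
Equivalently, Durbin-Levinson gives phi_{kk} iteratively:
  phi_{11} = rho(1)
  phi_{kk} = [rho(k) - sum_{j=1..k-1} phi_{k-1,j} rho(k-j)]
            / [1 - sum_{j=1..k-1} phi_{k-1,j} rho(j)],
  phi_{k,j} = phi_{k-1,j} - phi_{kk} phi_{k-1,k-j},  j = 1..k-1.
Step k = 1:
  phi_11 = rho(1) = -0.6815.
Step k = 2:
  phi_22 = [rho(2) - phi_11 rho(1)] / [1 - phi_11 rho(1)] = [0.6379 - (-0.6815)(-0.6815)] / [1 - (-0.6815)(-0.6815)]
         = 0.17345775 / 0.53555775 = 0.323882.
  Update: phi_21 = phi_11 - phi_22 phi_11 = -0.6815 - (0.323882)(-0.6815) = -0.460774.
Step k = 3:
  phi_33 = [rho(3) - phi_21 rho(2) - phi_22 rho(1)] / [1 - phi_21 rho(1) - phi_22 rho(2)]
    numerator   = -0.6623 - (-0.460774)(0.6379) - (0.323882)(-0.6815) = -0.14764631
    denominator = 1 - (-0.460774)(-0.6815) - (0.323882)(0.6379) = 0.47937783
  phi_33 = -0.14764631 / 0.47937783 = -0.308.
Therefore phi_{33} = -0.3080.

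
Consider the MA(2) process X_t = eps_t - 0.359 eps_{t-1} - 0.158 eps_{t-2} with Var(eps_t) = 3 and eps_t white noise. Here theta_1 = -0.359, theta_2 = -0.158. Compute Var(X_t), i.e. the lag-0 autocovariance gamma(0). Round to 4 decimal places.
\gamma(0) = 3.4615

For an MA(q) process X_t = eps_t + sum_i theta_i eps_{t-i} with
Var(eps_t) = sigma^2, the variance is
  gamma(0) = sigma^2 * (1 + sum_i theta_i^2).
  sum_i theta_i^2 = (-0.359)^2 + (-0.158)^2 = 0.128881 + 0.024964 = 0.153845.
  gamma(0) = 3 * (1 + 0.153845) = 3 * 1.153845 = 3.461535, which rounds to 3.4615.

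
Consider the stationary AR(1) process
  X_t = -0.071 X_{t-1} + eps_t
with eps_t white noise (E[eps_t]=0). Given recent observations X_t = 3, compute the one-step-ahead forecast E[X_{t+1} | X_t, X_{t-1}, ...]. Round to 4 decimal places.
E[X_{t+1} \mid \mathcal F_t] = -0.2130

For an AR(p) model X_t = c + sum_i phi_i X_{t-i} + eps_t, the
one-step-ahead conditional mean is
  E[X_{t+1} | X_t, ...] = c + sum_i phi_i X_{t+1-i}.
Substitute known values:
  E[X_{t+1} | ...] = (-0.071) * (3)
                   = -0.2130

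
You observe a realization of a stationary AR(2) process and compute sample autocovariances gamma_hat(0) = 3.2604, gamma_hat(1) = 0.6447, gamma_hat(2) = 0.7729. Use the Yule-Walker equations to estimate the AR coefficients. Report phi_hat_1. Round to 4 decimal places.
\hat\phi_{1} = 0.1570

The Yule-Walker equations for an AR(p) process read, in matrix form,
  Gamma_p phi = r_p,   with   (Gamma_p)_{ij} = gamma(|i - j|),
                       (r_p)_i = gamma(i),   i,j = 1..p.
Substitute the sample gammas (Toeplitz matrix and right-hand side of size 2):
  Gamma_p = [[3.2604, 0.6447], [0.6447, 3.2604]]
  r_p     = [0.6447, 0.7729]
Written out:
  3.2604 phi_1 + 0.6447 phi_2 = 0.6447
  0.6447 phi_1 + 3.2604 phi_2 = 0.7729
Solve by Cramer's rule:
  det = gamma(0)^2 - gamma(1)^2 = (3.2604)^2 - (0.6447)^2 = 10.63020816 - 0.41563809 = 10.21457007
  phi_hat_1 = [gamma(1) gamma(0) - gamma(1) gamma(2)] / det = [(0.6447)(3.2604) - (0.6447)(0.7729)] / 10.21457007 = 1.60369125 / 10.21457007 = 0.157
  phi_hat_2 = [gamma(0) gamma(2) - gamma(1)^2] / det = [(3.2604)(0.7729) - (0.6447)^2] / 10.21457007 = 2.10432507 / 10.21457007 = 0.206
So phi_hat = [0.1570, 0.2060].
Therefore phi_hat_1 = 0.1570.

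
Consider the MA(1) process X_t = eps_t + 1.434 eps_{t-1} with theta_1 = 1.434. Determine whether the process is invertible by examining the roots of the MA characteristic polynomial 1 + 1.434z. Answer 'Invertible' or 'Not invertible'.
\text{Not invertible}

The MA(q) characteristic polynomial is P(z) = 1 + 1.434z.
Invertibility requires all roots to lie outside the unit circle, i.e. |z| > 1 for every root.
This is linear in z: 1 + (1.434) z = 0  =>  z = -1/(1.434) = -0.69735,  |z| = 0.69735.
Moduli of all roots: 0.6974.
All moduli strictly greater than 1? No.
Verdict: Not invertible.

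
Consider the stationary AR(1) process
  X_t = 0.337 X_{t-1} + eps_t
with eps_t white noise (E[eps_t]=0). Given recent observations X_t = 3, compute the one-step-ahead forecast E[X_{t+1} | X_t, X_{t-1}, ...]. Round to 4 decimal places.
E[X_{t+1} \mid \mathcal F_t] = 1.0110

For an AR(p) model X_t = c + sum_i phi_i X_{t-i} + eps_t, the
one-step-ahead conditional mean is
  E[X_{t+1} | X_t, ...] = c + sum_i phi_i X_{t+1-i}.
Substitute known values:
  E[X_{t+1} | ...] = (0.337) * (3)
                   = 1.0110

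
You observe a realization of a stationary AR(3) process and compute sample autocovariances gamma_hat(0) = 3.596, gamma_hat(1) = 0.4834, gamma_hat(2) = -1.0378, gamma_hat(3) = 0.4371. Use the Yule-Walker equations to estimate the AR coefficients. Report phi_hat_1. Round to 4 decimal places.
\hat\phi_{1} = 0.2520

The Yule-Walker equations for an AR(p) process read, in matrix form,
  Gamma_p phi = r_p,   with   (Gamma_p)_{ij} = gamma(|i - j|),
                       (r_p)_i = gamma(i),   i,j = 1..p.
Substitute the sample gammas (Toeplitz matrix and right-hand side of size 3):
  Gamma_p = [[3.596, 0.4834, -1.0378], [0.4834, 3.596, 0.4834], [-1.0378, 0.4834, 3.596]]
  r_p     = [0.4834, -1.0378, 0.4371]
Written out (R1..R3):
  (R1) 3.596 phi_1 + 0.4834 phi_2 - 1.0378 phi_3 = 0.4834
  (R2) 0.4834 phi_1 + 3.596 phi_2 + 0.4834 phi_3 = -1.0378
  (R3) -1.0378 phi_1 + 0.4834 phi_2 + 3.596 phi_3 = 0.4371
Gaussian elimination:
  R2 <- R2 - (0.4834/3.596) R1 = R2 - (0.134427) R1:  3.531018 phi_2 + 0.622908 phi_3 = -1.102782
  R3 <- R3 - (-1.0378/3.596) R1 = R3 - (-0.288598) R1:  0.622908 phi_2 + 3.296493 phi_3 = 0.576608
  R3 <- R3 - (0.622908/3.531018) R2 = R3 - (0.17641) R2:  3.186605 phi_3 = 0.771151
Back-substitution:
  phi_hat_3 = 0.771151 / 3.186605 = 0.241998
  phi_hat_2 = (-1.102782 - (0.622908)(0.241998)) / 3.531018 = -0.355004
  phi_hat_1 = (0.4834 - (0.4834)(-0.355004) - (-1.0378)(0.241998)) / 3.596 = 0.251989
So phi_hat = [0.2520, -0.3550, 0.2420].
Therefore phi_hat_1 = 0.2520.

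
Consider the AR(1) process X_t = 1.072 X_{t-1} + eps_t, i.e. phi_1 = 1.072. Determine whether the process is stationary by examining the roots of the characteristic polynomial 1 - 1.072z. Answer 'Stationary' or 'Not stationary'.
\text{Not stationary}

The AR(p) characteristic polynomial is P(z) = 1 - 1.072z.
Stationarity requires all roots to lie outside the unit circle, i.e. |z| > 1 for every root.
This is linear in z: 1 + (-1.072) z = 0  =>  z = -1/(-1.072) = 0.932836,  |z| = 0.932836.
Moduli of all roots: 0.9328.
All moduli strictly greater than 1? No.
Verdict: Not stationary.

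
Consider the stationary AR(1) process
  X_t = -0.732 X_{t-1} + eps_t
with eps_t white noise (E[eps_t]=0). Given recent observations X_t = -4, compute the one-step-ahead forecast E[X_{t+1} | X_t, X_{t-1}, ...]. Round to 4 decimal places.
E[X_{t+1} \mid \mathcal F_t] = 2.9280

For an AR(p) model X_t = c + sum_i phi_i X_{t-i} + eps_t, the
one-step-ahead conditional mean is
  E[X_{t+1} | X_t, ...] = c + sum_i phi_i X_{t+1-i}.
Substitute known values:
  E[X_{t+1} | ...] = (-0.732) * (-4)
                   = 2.9280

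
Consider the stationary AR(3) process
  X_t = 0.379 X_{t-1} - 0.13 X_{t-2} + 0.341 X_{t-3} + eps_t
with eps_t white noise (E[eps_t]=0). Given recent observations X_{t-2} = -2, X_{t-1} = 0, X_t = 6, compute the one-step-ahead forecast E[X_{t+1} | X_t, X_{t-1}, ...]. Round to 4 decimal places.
E[X_{t+1} \mid \mathcal F_t] = 1.5920

For an AR(p) model X_t = c + sum_i phi_i X_{t-i} + eps_t, the
one-step-ahead conditional mean is
  E[X_{t+1} | X_t, ...] = c + sum_i phi_i X_{t+1-i}.
Substitute known values:
  E[X_{t+1} | ...] = (0.379) * (6) + (-0.13) * (0) + (0.341) * (-2)
                   = 1.5920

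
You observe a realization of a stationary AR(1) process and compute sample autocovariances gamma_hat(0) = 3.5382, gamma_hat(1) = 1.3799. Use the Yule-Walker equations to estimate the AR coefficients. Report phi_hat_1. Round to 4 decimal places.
\hat\phi_{1} = 0.3900

The Yule-Walker equations for an AR(p) process read, in matrix form,
  Gamma_p phi = r_p,   with   (Gamma_p)_{ij} = gamma(|i - j|),
                       (r_p)_i = gamma(i),   i,j = 1..p.
Substitute the sample gammas (Toeplitz matrix and right-hand side of size 1):
  Gamma_p = [[3.5382]]
  r_p     = [1.3799]
With p = 1 this is the single equation gamma(0) phi_1 = gamma(1):
  phi_hat_1 = gamma(1) / gamma(0) = 1.3799 / 3.5382 = 0.3900.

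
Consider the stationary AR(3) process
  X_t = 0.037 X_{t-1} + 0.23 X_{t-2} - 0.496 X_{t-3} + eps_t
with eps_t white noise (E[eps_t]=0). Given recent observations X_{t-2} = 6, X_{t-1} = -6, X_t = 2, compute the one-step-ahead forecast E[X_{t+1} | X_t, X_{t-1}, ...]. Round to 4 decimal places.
E[X_{t+1} \mid \mathcal F_t] = -4.2820

For an AR(p) model X_t = c + sum_i phi_i X_{t-i} + eps_t, the
one-step-ahead conditional mean is
  E[X_{t+1} | X_t, ...] = c + sum_i phi_i X_{t+1-i}.
Substitute known values:
  E[X_{t+1} | ...] = (0.037) * (2) + (0.23) * (-6) + (-0.496) * (6)
                   = -4.2820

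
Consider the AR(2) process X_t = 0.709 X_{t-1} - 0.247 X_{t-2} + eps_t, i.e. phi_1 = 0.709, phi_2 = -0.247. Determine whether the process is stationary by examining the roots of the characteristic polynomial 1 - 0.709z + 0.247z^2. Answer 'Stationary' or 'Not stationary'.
\text{Stationary}

The AR(p) characteristic polynomial is P(z) = 1 - 0.709z + 0.247z^2.
Stationarity requires all roots to lie outside the unit circle, i.e. |z| > 1 for every root.
Set 1 + (-0.709) z + (0.247) z^2 = 0, i.e. a z^2 + b z + c = 0 with a = 0.247, b = -0.709, c = 1.
Discriminant D = b^2 - 4ac = (-0.709)^2 - 4*(0.247)*1 = 0.502681 - (0.988) = -0.485319.
D < 0, so the roots are the complex-conjugate pair z = (-b +/- i sqrt(-D)) / (2a) = 1.4352 +/- 1.4102i.
For a conjugate pair |z|^2 = z * conj(z) = (product of roots) = c/a = 1/(0.247) = 4.048583, so |z| = sqrt(4.048583) = 2.0121 for both roots.
Moduli of all roots: 2.0121, 2.0121.
All moduli strictly greater than 1? Yes.
Verdict: Stationary.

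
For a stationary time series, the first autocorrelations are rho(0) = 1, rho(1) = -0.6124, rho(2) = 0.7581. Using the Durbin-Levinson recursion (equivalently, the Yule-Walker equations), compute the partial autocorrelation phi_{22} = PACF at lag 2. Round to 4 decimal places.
\phi_{22} = 0.6129

The PACF at lag k is phi_{kk}, the last component of the solution
to the Yule-Walker system G_k phi = r_k where
  (G_k)_{ij} = rho(|i - j|), (r_k)_i = rho(i), i,j = 1..k.
Equivalently, Durbin-Levinson gives phi_{kk} iteratively:
  phi_{11} = rho(1)
  phi_{kk} = [rho(k) - sum_{j=1..k-1} phi_{k-1,j} rho(k-j)]
            / [1 - sum_{j=1..k-1} phi_{k-1,j} rho(j)],
  phi_{k,j} = phi_{k-1,j} - phi_{kk} phi_{k-1,k-j},  j = 1..k-1.
Step k = 1:
  phi_11 = rho(1) = -0.6124.
Step k = 2:
  phi_22 = [rho(2) - phi_11 rho(1)] / [1 - phi_11 rho(1)] = [0.7581 - (-0.6124)(-0.6124)] / [1 - (-0.6124)(-0.6124)]
         = 0.38306624 / 0.62496624 = 0.6129.
Therefore phi_{22} = 0.6129.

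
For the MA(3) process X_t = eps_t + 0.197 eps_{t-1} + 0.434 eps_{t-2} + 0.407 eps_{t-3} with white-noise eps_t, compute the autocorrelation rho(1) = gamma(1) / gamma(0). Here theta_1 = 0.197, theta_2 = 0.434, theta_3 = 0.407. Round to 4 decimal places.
\rho(1) = 0.3296

For an MA(q) process with theta_0 = 1, the autocovariance is
  gamma(k) = sigma^2 * sum_{i=0..q-k} theta_i * theta_{i+k},
and rho(k) = gamma(k) / gamma(0). Sigma^2 cancels.
  numerator   = (1)*(0.197) + (0.197)*(0.434) + (0.434)*(0.407) = 0.459136.
  denominator = (1)^2 + (0.197)^2 + (0.434)^2 + (0.407)^2 = 1.392814.
  rho(1) = 0.459136 / 1.392814 = 0.3296.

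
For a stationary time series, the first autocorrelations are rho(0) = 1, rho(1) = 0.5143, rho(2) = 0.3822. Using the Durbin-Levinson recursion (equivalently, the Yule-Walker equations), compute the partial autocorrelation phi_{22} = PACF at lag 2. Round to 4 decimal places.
\phi_{22} = 0.1600

The PACF at lag k is phi_{kk}, the last component of the solution
to the Yule-Walker system G_k phi = r_k where
  (G_k)_{ij} = rho(|i - j|), (r_k)_i = rho(i), i,j = 1..k.
Equivalently, Durbin-Levinson gives phi_{kk} iteratively:
  phi_{11} = rho(1)
  phi_{kk} = [rho(k) - sum_{j=1..k-1} phi_{k-1,j} rho(k-j)]
            / [1 - sum_{j=1..k-1} phi_{k-1,j} rho(j)],
  phi_{k,j} = phi_{k-1,j} - phi_{kk} phi_{k-1,k-j},  j = 1..k-1.
Step k = 1:
  phi_11 = rho(1) = 0.5143.
Step k = 2:
  phi_22 = [rho(2) - phi_11 rho(1)] / [1 - phi_11 rho(1)] = [0.3822 - (0.5143)(0.5143)] / [1 - (0.5143)(0.5143)]
         = 0.11769551 / 0.73549551 = 0.16.
Therefore phi_{22} = 0.1600.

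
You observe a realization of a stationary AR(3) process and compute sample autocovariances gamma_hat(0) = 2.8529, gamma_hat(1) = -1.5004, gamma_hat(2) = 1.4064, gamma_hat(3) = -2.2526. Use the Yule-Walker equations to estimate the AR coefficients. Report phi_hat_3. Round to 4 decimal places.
\hat\phi_{3} = -0.6840

The Yule-Walker equations for an AR(p) process read, in matrix form,
  Gamma_p phi = r_p,   with   (Gamma_p)_{ij} = gamma(|i - j|),
                       (r_p)_i = gamma(i),   i,j = 1..p.
Substitute the sample gammas (Toeplitz matrix and right-hand side of size 3):
  Gamma_p = [[2.8529, -1.5004, 1.4064], [-1.5004, 2.8529, -1.5004], [1.4064, -1.5004, 2.8529]]
  r_p     = [-1.5004, 1.4064, -2.2526]
Written out (R1..R3):
  (R1) 2.8529 phi_1 - 1.5004 phi_2 + 1.4064 phi_3 = -1.5004
  (R2) -1.5004 phi_1 + 2.8529 phi_2 - 1.5004 phi_3 = 1.4064
  (R3) 1.4064 phi_1 - 1.5004 phi_2 + 2.8529 phi_3 = -2.2526
Gaussian elimination:
  R2 <- R2 - (-1.5004/2.8529) R1 = R2 - (-0.525921) R1:  2.063808 phi_2 - 0.760745 phi_3 = 0.617308
  R3 <- R3 - (1.4064/2.8529) R1 = R3 - (0.492972) R1:  -0.760745 phi_2 + 2.159584 phi_3 = -1.512945
  R3 <- R3 - (-0.760745/2.063808) R2 = R3 - (-0.368612) R2:  1.879164 phi_3 = -1.285397
Back-substitution:
  phi_hat_3 = -1.285397 / 1.879164 = -0.684026
  phi_hat_2 = (0.617308 - (-0.760745)(-0.684026)) / 2.063808 = 0.046971
  phi_hat_1 = (-1.5004 - (-1.5004)(0.046971) - (1.4064)(-0.684026)) / 2.8529 = -0.164012
So phi_hat = [-0.1640, 0.0470, -0.6840].
Therefore phi_hat_3 = -0.6840.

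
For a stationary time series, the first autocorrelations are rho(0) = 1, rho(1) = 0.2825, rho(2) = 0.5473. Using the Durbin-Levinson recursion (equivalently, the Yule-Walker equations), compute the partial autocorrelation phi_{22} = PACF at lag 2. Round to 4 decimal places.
\phi_{22} = 0.5080

The PACF at lag k is phi_{kk}, the last component of the solution
to the Yule-Walker system G_k phi = r_k where
  (G_k)_{ij} = rho(|i - j|), (r_k)_i = rho(i), i,j = 1..k.
Equivalently, Durbin-Levinson gives phi_{kk} iteratively:
  phi_{11} = rho(1)
  phi_{kk} = [rho(k) - sum_{j=1..k-1} phi_{k-1,j} rho(k-j)]
            / [1 - sum_{j=1..k-1} phi_{k-1,j} rho(j)],
  phi_{k,j} = phi_{k-1,j} - phi_{kk} phi_{k-1,k-j},  j = 1..k-1.
Step k = 1:
  phi_11 = rho(1) = 0.2825.
Step k = 2:
  phi_22 = [rho(2) - phi_11 rho(1)] / [1 - phi_11 rho(1)] = [0.5473 - (0.2825)(0.2825)] / [1 - (0.2825)(0.2825)]
         = 0.46749375 / 0.92019375 = 0.508.
Therefore phi_{22} = 0.5080.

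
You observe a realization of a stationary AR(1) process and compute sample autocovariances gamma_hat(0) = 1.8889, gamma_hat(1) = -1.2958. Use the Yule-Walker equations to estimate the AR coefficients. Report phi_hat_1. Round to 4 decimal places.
\hat\phi_{1} = -0.6860

The Yule-Walker equations for an AR(p) process read, in matrix form,
  Gamma_p phi = r_p,   with   (Gamma_p)_{ij} = gamma(|i - j|),
                       (r_p)_i = gamma(i),   i,j = 1..p.
Substitute the sample gammas (Toeplitz matrix and right-hand side of size 1):
  Gamma_p = [[1.8889]]
  r_p     = [-1.2958]
With p = 1 this is the single equation gamma(0) phi_1 = gamma(1):
  phi_hat_1 = gamma(1) / gamma(0) = -1.2958 / 1.8889 = -0.6860.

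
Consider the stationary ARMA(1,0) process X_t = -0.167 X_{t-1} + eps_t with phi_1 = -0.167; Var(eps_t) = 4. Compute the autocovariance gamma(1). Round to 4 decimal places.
\gamma(1) = -0.6872

Multiply the model equation by X_{t-k} and take expectations. With theta_0 = psi_0 = 1 and psi_j the MA(infinity) weights, this gives
  gamma(k) - sum_i phi_i gamma(k-i) = c_k,
  c_k = sigma^2 * sum_{j=k..q} theta_j psi_{j-k}   (c_k = 0 for k > q),
using gamma(-m) = gamma(m).
Pure AR (q = 0): c_0 = sigma^2 = 4, c_k = 0 for k >= 1.
Equations for k = 0 and k = 1 (AR order 1):
  gamma(0) = phi_1 gamma(1) + c_0
  gamma(1) = phi_1 gamma(0) + c_1
Substituting the second into the first: gamma(0) (1 - phi_1^2) = c_0 + phi_1 c_1, so
  gamma(0) = c_0 / (1 - phi_1^2) = 4 / (1 - (-0.167)^2) = 4 / 0.972111 = 4.114756.
  gamma(1) = phi_1 gamma(0) = (-0.167)(4.114756) = -0.687164.
Therefore gamma(1) = -0.6872 (to 4 decimal places).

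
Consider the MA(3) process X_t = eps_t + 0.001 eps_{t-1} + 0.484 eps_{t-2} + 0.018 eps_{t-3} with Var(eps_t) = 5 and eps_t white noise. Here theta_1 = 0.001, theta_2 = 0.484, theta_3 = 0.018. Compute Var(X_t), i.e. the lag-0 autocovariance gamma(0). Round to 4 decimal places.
\gamma(0) = 6.1729

For an MA(q) process X_t = eps_t + sum_i theta_i eps_{t-i} with
Var(eps_t) = sigma^2, the variance is
  gamma(0) = sigma^2 * (1 + sum_i theta_i^2).
  sum_i theta_i^2 = (0.001)^2 + (0.484)^2 + (0.018)^2 = 0.000001 + 0.234256 + 0.000324 = 0.234581.
  gamma(0) = 5 * (1 + 0.234581) = 5 * 1.234581 = 6.172905, which rounds to 6.1729.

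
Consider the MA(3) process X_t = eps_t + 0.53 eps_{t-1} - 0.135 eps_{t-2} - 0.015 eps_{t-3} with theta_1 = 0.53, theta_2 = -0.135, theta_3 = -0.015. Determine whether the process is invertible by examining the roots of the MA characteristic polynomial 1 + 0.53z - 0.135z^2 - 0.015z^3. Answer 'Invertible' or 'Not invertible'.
\text{Invertible}

The MA(q) characteristic polynomial is P(z) = 1 + 0.53z - 0.135z^2 - 0.015z^3.
Invertibility requires all roots to lie outside the unit circle, i.e. |z| > 1 for every root.
Degree 3: look for a simple real root z0 first, then factor out (1 - z/z0) and solve the remaining quadratic.
Testing z0 = 4: P(4) = 1 + (0.53)(4) + (-0.135)(4)^2 + (-0.015)(4)^3
  = 1 + (2.12) + (-2.16) + (-0.96) = 0.  So z_0 = 4 is a root, |z_0| = 4.
Divide out the factor (1 - 0.25 z) = (1 - z/z0) (since 1/z0 = 0.25):
  P(z) = (1 - 0.25 z)(1 + (0.78) z + (0.06) z^2)
  [check: z-coef 0.78 - (0.25) = 0.53; z^2-coef 0.06 - (0.25)(0.78) = -0.135; z^3-coef -(0.25)(0.06) = -0.015.]
Remaining roots from the quadratic factor 1 + (0.78) z + (0.06) z^2:
  Set 1 + (0.78) z + (0.06) z^2 = 0, i.e. a z^2 + b z + c = 0 with a = 0.06, b = 0.78, c = 1.
  Discriminant D = b^2 - 4ac = (0.78)^2 - 4*(0.06)*1 = 0.6084 - (0.24) = 0.3684.
  D >= 0, so the roots are real: z = (-b +/- sqrt(D)) / (2a) = (-0.78 +/- 0.60696) / (0.12).
    z_1 = (-0.78 + 0.60696) / (0.12) = -1.442,   |z_1| = 1.442.
    z_2 = (-0.78 - 0.60696) / (0.12) = -11.558,   |z_2| = 11.558.
Moduli of all roots: 4.0000, 1.4420, 11.5580.
All moduli strictly greater than 1? Yes.
Verdict: Invertible.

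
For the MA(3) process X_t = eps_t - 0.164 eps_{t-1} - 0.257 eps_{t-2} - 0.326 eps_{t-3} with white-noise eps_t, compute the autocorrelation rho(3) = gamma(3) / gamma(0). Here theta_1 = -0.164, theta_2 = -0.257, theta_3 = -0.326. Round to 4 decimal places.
\rho(3) = -0.2718

For an MA(q) process with theta_0 = 1, the autocovariance is
  gamma(k) = sigma^2 * sum_{i=0..q-k} theta_i * theta_{i+k},
and rho(k) = gamma(k) / gamma(0). Sigma^2 cancels.
  numerator   = (1)*(-0.326) = -0.326.
  denominator = (1)^2 + (-0.164)^2 + (-0.257)^2 + (-0.326)^2 = 1.199221.
  rho(3) = -0.326 / 1.199221 = -0.2718.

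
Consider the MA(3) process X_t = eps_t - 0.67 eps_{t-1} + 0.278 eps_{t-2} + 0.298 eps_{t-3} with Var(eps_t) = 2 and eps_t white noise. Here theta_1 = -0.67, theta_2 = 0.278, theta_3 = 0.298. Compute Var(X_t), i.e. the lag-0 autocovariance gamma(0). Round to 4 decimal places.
\gamma(0) = 3.2300

For an MA(q) process X_t = eps_t + sum_i theta_i eps_{t-i} with
Var(eps_t) = sigma^2, the variance is
  gamma(0) = sigma^2 * (1 + sum_i theta_i^2).
  sum_i theta_i^2 = (-0.67)^2 + (0.278)^2 + (0.298)^2 = 0.4489 + 0.077284 + 0.088804 = 0.614988.
  gamma(0) = 2 * (1 + 0.614988) = 2 * 1.614988 = 3.229976, which rounds to 3.2300.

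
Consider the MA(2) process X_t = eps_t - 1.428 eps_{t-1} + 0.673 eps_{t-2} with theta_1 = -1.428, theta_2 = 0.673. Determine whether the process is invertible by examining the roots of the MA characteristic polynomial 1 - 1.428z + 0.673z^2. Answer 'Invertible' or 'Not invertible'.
\text{Invertible}

The MA(q) characteristic polynomial is P(z) = 1 - 1.428z + 0.673z^2.
Invertibility requires all roots to lie outside the unit circle, i.e. |z| > 1 for every root.
Set 1 + (-1.428) z + (0.673) z^2 = 0, i.e. a z^2 + b z + c = 0 with a = 0.673, b = -1.428, c = 1.
Discriminant D = b^2 - 4ac = (-1.428)^2 - 4*(0.673)*1 = 2.039184 - (2.692) = -0.652816.
D < 0, so the roots are the complex-conjugate pair z = (-b +/- i sqrt(-D)) / (2a) = 1.0609 +/- 0.6003i.
For a conjugate pair |z|^2 = z * conj(z) = (product of roots) = c/a = 1/(0.673) = 1.485884, so |z| = sqrt(1.485884) = 1.219 for both roots.
Moduli of all roots: 1.2190, 1.2190.
All moduli strictly greater than 1? Yes.
Verdict: Invertible.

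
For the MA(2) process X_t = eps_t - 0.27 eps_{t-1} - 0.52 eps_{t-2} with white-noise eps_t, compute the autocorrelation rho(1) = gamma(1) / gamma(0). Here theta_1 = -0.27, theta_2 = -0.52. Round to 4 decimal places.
\rho(1) = -0.0965

For an MA(q) process with theta_0 = 1, the autocovariance is
  gamma(k) = sigma^2 * sum_{i=0..q-k} theta_i * theta_{i+k},
and rho(k) = gamma(k) / gamma(0). Sigma^2 cancels.
  numerator   = (1)*(-0.27) + (-0.27)*(-0.52) = -0.1296.
  denominator = (1)^2 + (-0.27)^2 + (-0.52)^2 = 1.3433.
  rho(1) = -0.1296 / 1.3433 = -0.0965.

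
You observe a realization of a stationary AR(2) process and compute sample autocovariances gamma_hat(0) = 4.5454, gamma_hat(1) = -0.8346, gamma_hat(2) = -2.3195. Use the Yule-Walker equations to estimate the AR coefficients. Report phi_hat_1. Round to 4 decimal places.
\hat\phi_{1} = -0.2870

The Yule-Walker equations for an AR(p) process read, in matrix form,
  Gamma_p phi = r_p,   with   (Gamma_p)_{ij} = gamma(|i - j|),
                       (r_p)_i = gamma(i),   i,j = 1..p.
Substitute the sample gammas (Toeplitz matrix and right-hand side of size 2):
  Gamma_p = [[4.5454, -0.8346], [-0.8346, 4.5454]]
  r_p     = [-0.8346, -2.3195]
Written out:
  4.5454 phi_1 - 0.8346 phi_2 = -0.8346
  -0.8346 phi_1 + 4.5454 phi_2 = -2.3195
Solve by Cramer's rule:
  det = gamma(0)^2 - gamma(1)^2 = (4.5454)^2 - (-0.8346)^2 = 20.66066116 - 0.69655716 = 19.964104
  phi_hat_1 = [gamma(1) gamma(0) - gamma(1) gamma(2)] / det = [(-0.8346)(4.5454) - (-0.8346)(-2.3195)] / 19.964104 = -5.72944554 / 19.964104 = -0.287
  phi_hat_2 = [gamma(0) gamma(2) - gamma(1)^2] / det = [(4.5454)(-2.3195) - (-0.8346)^2] / 19.964104 = -11.23961246 / 19.964104 = -0.563
So phi_hat = [-0.2870, -0.5630].
Therefore phi_hat_1 = -0.2870.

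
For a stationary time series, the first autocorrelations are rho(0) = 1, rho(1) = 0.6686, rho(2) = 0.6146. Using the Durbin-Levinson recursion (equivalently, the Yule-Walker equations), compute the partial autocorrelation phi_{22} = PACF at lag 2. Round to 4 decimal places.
\phi_{22} = 0.3030

The PACF at lag k is phi_{kk}, the last component of the solution
to the Yule-Walker system G_k phi = r_k where
  (G_k)_{ij} = rho(|i - j|), (r_k)_i = rho(i), i,j = 1..k.
Equivalently, Durbin-Levinson gives phi_{kk} iteratively:
  phi_{11} = rho(1)
  phi_{kk} = [rho(k) - sum_{j=1..k-1} phi_{k-1,j} rho(k-j)]
            / [1 - sum_{j=1..k-1} phi_{k-1,j} rho(j)],
  phi_{k,j} = phi_{k-1,j} - phi_{kk} phi_{k-1,k-j},  j = 1..k-1.
Step k = 1:
  phi_11 = rho(1) = 0.6686.
Step k = 2:
  phi_22 = [rho(2) - phi_11 rho(1)] / [1 - phi_11 rho(1)] = [0.6146 - (0.6686)(0.6686)] / [1 - (0.6686)(0.6686)]
         = 0.16757404 / 0.55297404 = 0.303.
Therefore phi_{22} = 0.3030.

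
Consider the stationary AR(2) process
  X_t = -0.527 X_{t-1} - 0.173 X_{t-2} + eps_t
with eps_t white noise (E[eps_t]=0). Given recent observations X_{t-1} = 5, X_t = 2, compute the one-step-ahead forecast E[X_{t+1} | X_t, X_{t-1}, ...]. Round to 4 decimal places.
E[X_{t+1} \mid \mathcal F_t] = -1.9190

For an AR(p) model X_t = c + sum_i phi_i X_{t-i} + eps_t, the
one-step-ahead conditional mean is
  E[X_{t+1} | X_t, ...] = c + sum_i phi_i X_{t+1-i}.
Substitute known values:
  E[X_{t+1} | ...] = (-0.527) * (2) + (-0.173) * (5)
                   = -1.9190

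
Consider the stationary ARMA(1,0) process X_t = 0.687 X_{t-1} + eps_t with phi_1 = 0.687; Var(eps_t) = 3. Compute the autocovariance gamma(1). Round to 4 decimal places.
\gamma(1) = 3.9032

Multiply the model equation by X_{t-k} and take expectations. With theta_0 = psi_0 = 1 and psi_j the MA(infinity) weights, this gives
  gamma(k) - sum_i phi_i gamma(k-i) = c_k,
  c_k = sigma^2 * sum_{j=k..q} theta_j psi_{j-k}   (c_k = 0 for k > q),
using gamma(-m) = gamma(m).
Pure AR (q = 0): c_0 = sigma^2 = 3, c_k = 0 for k >= 1.
Equations for k = 0 and k = 1 (AR order 1):
  gamma(0) = phi_1 gamma(1) + c_0
  gamma(1) = phi_1 gamma(0) + c_1
Substituting the second into the first: gamma(0) (1 - phi_1^2) = c_0 + phi_1 c_1, so
  gamma(0) = c_0 / (1 - phi_1^2) = 3 / (1 - (0.687)^2) = 3 / 0.528031 = 5.681485.
  gamma(1) = phi_1 gamma(0) = (0.687)(5.681485) = 3.90318.
Therefore gamma(1) = 3.9032 (to 4 decimal places).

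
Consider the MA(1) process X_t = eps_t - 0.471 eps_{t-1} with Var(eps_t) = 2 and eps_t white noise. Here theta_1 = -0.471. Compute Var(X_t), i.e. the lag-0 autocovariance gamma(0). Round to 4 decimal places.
\gamma(0) = 2.4437

For an MA(q) process X_t = eps_t + sum_i theta_i eps_{t-i} with
Var(eps_t) = sigma^2, the variance is
  gamma(0) = sigma^2 * (1 + sum_i theta_i^2).
  sum_i theta_i^2 = (-0.471)^2 = 0.221841.
  gamma(0) = 2 * (1 + 0.221841) = 2 * 1.221841 = 2.443682, which rounds to 2.4437.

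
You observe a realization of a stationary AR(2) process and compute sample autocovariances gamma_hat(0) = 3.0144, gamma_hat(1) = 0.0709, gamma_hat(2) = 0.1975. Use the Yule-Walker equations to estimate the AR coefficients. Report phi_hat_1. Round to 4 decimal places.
\hat\phi_{1} = 0.0220

The Yule-Walker equations for an AR(p) process read, in matrix form,
  Gamma_p phi = r_p,   with   (Gamma_p)_{ij} = gamma(|i - j|),
                       (r_p)_i = gamma(i),   i,j = 1..p.
Substitute the sample gammas (Toeplitz matrix and right-hand side of size 2):
  Gamma_p = [[3.0144, 0.0709], [0.0709, 3.0144]]
  r_p     = [0.0709, 0.1975]
Written out:
  3.0144 phi_1 + 0.0709 phi_2 = 0.0709
  0.0709 phi_1 + 3.0144 phi_2 = 0.1975
Solve by Cramer's rule:
  det = gamma(0)^2 - gamma(1)^2 = (3.0144)^2 - (0.0709)^2 = 9.08660736 - 0.00502681 = 9.08158055
  phi_hat_1 = [gamma(1) gamma(0) - gamma(1) gamma(2)] / det = [(0.0709)(3.0144) - (0.0709)(0.1975)] / 9.08158055 = 0.19971821 / 9.08158055 = 0.022
  phi_hat_2 = [gamma(0) gamma(2) - gamma(1)^2] / det = [(3.0144)(0.1975) - (0.0709)^2] / 9.08158055 = 0.59031719 / 9.08158055 = 0.065
So phi_hat = [0.0220, 0.0650].
Therefore phi_hat_1 = 0.0220.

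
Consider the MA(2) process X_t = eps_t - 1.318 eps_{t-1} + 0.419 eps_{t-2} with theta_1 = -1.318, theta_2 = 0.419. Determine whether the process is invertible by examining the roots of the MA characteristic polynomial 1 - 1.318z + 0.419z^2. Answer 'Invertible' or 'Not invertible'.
\text{Invertible}

The MA(q) characteristic polynomial is P(z) = 1 - 1.318z + 0.419z^2.
Invertibility requires all roots to lie outside the unit circle, i.e. |z| > 1 for every root.
Set 1 + (-1.318) z + (0.419) z^2 = 0, i.e. a z^2 + b z + c = 0 with a = 0.419, b = -1.318, c = 1.
Discriminant D = b^2 - 4ac = (-1.318)^2 - 4*(0.419)*1 = 1.737124 - (1.676) = 0.061124.
D >= 0, so the roots are real: z = (-b +/- sqrt(D)) / (2a) = (1.318 +/- 0.247233) / (0.838).
  z_1 = (1.318 + 0.247233) / (0.838) = 1.8678,   |z_1| = 1.8678.
  z_2 = (1.318 - 0.247233) / (0.838) = 1.2778,   |z_2| = 1.2778.
Moduli of all roots: 1.8678, 1.2778.
All moduli strictly greater than 1? Yes.
Verdict: Invertible.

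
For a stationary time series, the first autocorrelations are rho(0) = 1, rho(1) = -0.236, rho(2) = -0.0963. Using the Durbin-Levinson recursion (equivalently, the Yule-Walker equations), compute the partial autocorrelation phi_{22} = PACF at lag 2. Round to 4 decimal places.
\phi_{22} = -0.1610

The PACF at lag k is phi_{kk}, the last component of the solution
to the Yule-Walker system G_k phi = r_k where
  (G_k)_{ij} = rho(|i - j|), (r_k)_i = rho(i), i,j = 1..k.
Equivalently, Durbin-Levinson gives phi_{kk} iteratively:
  phi_{11} = rho(1)
  phi_{kk} = [rho(k) - sum_{j=1..k-1} phi_{k-1,j} rho(k-j)]
            / [1 - sum_{j=1..k-1} phi_{k-1,j} rho(j)],
  phi_{k,j} = phi_{k-1,j} - phi_{kk} phi_{k-1,k-j},  j = 1..k-1.
Step k = 1:
  phi_11 = rho(1) = -0.236.
Step k = 2:
  phi_22 = [rho(2) - phi_11 rho(1)] / [1 - phi_11 rho(1)] = [-0.0963 - (-0.236)(-0.236)] / [1 - (-0.236)(-0.236)]
         = -0.151996 / 0.944304 = -0.161.
Therefore phi_{22} = -0.1610.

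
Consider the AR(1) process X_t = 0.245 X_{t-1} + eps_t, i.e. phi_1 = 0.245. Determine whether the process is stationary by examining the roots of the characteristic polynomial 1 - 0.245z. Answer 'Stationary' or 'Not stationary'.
\text{Stationary}

The AR(p) characteristic polynomial is P(z) = 1 - 0.245z.
Stationarity requires all roots to lie outside the unit circle, i.e. |z| > 1 for every root.
This is linear in z: 1 + (-0.245) z = 0  =>  z = -1/(-0.245) = 4.081633,  |z| = 4.081633.
Moduli of all roots: 4.0816.
All moduli strictly greater than 1? Yes.
Verdict: Stationary.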